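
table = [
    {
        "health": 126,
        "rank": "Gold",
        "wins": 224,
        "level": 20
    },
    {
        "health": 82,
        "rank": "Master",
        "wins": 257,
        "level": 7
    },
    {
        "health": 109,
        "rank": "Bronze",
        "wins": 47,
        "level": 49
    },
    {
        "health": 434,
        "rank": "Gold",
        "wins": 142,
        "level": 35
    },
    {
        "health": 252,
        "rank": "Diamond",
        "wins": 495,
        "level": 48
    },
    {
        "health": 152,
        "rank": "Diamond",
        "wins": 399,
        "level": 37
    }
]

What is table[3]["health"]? 434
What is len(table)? 6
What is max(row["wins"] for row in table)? 495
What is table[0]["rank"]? "Gold"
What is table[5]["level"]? 37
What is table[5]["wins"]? 399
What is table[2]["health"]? 109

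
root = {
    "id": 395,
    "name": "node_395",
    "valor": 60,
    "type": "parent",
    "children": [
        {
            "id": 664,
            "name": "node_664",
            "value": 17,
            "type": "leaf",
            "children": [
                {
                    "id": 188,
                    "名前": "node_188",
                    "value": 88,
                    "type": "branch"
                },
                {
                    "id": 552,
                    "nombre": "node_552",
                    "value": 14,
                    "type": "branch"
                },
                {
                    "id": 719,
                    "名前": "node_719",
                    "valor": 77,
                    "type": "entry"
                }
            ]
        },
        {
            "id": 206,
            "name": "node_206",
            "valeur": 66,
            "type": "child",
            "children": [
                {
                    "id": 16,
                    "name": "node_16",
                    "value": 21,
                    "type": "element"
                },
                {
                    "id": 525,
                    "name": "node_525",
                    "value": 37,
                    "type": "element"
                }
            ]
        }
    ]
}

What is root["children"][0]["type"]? "leaf"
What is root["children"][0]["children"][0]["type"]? "branch"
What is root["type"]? "parent"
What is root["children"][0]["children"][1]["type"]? "branch"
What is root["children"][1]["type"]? "child"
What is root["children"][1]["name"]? "node_206"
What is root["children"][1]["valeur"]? 66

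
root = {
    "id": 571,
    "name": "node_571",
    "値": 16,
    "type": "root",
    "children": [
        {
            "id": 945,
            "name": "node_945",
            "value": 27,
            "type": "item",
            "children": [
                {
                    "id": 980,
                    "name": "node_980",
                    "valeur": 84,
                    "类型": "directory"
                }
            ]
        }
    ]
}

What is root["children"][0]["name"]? "node_945"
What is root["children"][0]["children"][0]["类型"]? "directory"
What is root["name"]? "node_571"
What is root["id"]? 571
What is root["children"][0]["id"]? 945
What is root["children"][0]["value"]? 27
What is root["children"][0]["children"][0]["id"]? 980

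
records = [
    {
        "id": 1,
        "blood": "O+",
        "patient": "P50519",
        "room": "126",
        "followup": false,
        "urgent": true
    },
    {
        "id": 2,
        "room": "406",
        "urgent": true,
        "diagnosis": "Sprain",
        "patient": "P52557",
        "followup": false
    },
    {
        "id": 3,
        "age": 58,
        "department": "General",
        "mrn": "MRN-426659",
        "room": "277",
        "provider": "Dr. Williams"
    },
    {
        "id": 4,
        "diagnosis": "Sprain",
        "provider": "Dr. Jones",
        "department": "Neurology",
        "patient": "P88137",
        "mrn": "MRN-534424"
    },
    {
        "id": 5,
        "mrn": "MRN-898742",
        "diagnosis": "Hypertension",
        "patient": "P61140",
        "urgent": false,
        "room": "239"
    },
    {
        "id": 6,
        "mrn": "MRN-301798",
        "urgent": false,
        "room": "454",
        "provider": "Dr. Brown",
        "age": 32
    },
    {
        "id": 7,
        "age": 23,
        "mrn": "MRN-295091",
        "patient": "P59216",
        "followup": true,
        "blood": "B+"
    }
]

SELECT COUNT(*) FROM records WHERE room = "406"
1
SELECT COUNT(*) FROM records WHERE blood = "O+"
1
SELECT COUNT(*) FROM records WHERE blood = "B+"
1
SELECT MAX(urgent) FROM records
True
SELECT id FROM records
[1, 2, 3, 4, 5, 6, 7]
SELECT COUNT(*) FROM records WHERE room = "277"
1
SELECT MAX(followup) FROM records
True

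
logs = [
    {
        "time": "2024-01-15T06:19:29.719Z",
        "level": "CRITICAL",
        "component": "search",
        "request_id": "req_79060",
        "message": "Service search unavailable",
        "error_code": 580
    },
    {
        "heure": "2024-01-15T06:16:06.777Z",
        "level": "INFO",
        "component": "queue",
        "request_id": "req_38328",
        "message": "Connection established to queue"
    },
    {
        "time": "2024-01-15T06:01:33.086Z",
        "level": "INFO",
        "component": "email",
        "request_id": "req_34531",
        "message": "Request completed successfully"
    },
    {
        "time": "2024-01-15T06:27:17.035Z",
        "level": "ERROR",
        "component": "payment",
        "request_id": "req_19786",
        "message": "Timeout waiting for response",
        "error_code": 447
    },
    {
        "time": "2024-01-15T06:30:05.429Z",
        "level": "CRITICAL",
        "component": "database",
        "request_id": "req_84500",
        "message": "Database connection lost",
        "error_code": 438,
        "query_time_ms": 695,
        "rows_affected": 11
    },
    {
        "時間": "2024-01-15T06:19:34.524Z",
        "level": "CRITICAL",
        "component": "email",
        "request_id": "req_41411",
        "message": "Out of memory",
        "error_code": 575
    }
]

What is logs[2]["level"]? "INFO"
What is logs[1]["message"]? "Connection established to queue"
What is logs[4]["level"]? "CRITICAL"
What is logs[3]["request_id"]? "req_19786"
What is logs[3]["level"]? "ERROR"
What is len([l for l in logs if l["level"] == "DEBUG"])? 0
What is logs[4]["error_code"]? 438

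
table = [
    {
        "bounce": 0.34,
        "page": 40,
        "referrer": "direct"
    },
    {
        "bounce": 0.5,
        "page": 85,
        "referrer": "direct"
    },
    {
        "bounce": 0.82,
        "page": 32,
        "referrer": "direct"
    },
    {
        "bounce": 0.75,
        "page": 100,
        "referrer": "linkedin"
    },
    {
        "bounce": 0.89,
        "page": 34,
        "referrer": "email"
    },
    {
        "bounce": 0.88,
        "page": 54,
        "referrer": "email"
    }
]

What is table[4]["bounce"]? 0.89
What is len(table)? 6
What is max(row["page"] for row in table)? 100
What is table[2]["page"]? 32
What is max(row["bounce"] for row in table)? 0.89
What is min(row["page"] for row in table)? 32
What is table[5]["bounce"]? 0.88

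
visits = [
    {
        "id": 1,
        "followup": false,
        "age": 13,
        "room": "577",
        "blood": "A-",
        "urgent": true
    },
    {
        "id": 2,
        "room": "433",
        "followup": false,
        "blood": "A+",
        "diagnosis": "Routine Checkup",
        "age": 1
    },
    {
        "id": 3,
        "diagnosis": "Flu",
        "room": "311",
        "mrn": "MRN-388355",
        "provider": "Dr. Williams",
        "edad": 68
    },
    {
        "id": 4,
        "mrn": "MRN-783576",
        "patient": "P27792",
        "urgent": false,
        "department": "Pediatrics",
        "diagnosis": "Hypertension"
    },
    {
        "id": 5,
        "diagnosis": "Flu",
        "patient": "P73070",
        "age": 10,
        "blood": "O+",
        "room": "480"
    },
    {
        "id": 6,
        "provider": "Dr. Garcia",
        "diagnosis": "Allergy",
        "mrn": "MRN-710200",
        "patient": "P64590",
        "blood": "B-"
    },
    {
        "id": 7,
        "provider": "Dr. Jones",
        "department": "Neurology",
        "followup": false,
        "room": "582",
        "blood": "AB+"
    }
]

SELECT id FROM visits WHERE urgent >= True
[1]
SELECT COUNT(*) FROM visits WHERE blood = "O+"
1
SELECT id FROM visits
[1, 2, 3, 4, 5, 6, 7]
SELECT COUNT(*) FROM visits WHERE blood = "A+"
1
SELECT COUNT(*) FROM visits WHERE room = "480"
1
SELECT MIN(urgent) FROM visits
False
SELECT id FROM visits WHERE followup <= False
[1, 2, 7]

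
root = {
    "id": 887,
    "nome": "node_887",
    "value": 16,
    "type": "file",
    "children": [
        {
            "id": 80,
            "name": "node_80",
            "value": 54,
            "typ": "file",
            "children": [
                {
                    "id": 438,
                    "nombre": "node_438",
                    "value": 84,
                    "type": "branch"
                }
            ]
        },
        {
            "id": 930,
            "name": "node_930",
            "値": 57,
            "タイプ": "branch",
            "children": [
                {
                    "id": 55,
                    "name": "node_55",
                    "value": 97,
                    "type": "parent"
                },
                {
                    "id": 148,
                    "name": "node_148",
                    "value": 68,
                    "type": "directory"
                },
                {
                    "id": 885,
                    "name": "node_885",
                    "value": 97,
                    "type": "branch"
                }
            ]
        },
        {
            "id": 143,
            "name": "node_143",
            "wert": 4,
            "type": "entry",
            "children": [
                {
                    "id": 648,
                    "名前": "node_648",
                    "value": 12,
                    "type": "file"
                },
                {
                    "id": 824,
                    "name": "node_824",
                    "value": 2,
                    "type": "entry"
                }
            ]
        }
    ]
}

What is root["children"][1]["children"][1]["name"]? "node_148"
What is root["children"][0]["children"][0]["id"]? 438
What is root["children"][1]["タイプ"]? "branch"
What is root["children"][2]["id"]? 143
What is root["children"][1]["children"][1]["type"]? "directory"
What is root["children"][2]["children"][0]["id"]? 648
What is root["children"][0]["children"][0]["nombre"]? "node_438"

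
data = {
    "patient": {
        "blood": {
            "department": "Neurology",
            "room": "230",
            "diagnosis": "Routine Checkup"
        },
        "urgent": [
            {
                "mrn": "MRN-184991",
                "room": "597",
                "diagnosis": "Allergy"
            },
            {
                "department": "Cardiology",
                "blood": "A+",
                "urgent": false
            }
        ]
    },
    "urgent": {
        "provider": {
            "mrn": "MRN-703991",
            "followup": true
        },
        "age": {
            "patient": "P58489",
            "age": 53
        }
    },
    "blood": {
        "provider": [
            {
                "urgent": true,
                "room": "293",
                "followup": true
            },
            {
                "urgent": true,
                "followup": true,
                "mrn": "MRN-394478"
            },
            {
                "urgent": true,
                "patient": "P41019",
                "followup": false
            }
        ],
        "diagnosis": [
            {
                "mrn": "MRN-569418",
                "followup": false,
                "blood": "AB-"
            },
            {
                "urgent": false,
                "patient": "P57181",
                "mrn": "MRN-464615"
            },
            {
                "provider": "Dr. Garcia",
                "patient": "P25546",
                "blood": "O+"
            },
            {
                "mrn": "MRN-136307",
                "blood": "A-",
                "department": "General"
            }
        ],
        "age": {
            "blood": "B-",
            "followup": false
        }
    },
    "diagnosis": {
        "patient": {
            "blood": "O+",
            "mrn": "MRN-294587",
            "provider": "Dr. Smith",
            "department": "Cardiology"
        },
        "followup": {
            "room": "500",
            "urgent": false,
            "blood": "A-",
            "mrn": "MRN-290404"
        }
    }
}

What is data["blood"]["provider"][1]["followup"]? True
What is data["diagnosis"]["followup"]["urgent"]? False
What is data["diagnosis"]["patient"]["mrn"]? "MRN-294587"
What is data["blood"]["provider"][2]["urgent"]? True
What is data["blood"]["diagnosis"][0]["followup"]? False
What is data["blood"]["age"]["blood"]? "B-"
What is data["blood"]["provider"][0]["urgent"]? True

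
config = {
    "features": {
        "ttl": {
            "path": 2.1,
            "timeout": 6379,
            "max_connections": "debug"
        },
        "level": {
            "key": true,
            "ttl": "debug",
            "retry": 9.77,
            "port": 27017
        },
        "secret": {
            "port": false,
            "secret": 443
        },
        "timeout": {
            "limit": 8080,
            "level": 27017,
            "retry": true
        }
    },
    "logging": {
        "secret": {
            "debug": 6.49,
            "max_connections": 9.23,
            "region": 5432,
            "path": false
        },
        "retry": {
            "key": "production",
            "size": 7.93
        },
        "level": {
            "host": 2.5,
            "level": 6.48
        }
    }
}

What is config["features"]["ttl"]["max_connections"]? "debug"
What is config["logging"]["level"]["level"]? 6.48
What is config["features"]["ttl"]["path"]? 2.1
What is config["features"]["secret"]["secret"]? 443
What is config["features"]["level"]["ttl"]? "debug"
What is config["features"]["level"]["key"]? True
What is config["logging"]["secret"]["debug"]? 6.49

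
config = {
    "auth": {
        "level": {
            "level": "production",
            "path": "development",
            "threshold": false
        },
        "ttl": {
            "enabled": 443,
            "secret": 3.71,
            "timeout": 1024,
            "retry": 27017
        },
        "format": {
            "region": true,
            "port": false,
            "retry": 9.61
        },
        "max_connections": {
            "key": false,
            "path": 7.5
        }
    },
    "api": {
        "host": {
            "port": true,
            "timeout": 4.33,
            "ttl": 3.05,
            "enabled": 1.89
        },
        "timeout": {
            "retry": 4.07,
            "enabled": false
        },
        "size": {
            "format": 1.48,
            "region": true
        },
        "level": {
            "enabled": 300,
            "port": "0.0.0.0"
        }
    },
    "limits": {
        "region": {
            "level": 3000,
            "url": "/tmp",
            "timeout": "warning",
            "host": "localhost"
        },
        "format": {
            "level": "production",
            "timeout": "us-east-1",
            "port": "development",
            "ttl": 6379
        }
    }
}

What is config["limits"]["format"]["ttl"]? 6379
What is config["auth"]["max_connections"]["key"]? False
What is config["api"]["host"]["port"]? True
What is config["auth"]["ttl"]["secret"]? 3.71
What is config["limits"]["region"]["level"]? 3000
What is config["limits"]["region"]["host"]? "localhost"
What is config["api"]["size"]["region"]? True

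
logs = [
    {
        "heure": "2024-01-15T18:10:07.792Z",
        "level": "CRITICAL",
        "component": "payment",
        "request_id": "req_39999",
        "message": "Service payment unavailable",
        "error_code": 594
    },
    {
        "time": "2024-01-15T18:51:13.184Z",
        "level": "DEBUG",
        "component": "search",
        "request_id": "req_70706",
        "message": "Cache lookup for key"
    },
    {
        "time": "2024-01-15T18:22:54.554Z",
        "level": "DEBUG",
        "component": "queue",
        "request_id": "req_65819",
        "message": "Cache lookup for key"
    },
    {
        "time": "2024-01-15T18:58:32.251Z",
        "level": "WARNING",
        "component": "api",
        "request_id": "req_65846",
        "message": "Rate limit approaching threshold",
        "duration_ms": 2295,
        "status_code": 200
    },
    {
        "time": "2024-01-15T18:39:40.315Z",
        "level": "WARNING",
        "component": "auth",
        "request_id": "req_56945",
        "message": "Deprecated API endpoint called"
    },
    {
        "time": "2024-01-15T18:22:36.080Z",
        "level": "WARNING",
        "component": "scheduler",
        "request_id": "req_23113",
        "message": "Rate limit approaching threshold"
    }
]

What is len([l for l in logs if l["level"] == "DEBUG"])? 2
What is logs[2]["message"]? "Cache lookup for key"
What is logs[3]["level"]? "WARNING"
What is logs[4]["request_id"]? "req_56945"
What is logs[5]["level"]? "WARNING"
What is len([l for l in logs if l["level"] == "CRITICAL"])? 1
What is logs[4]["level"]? "WARNING"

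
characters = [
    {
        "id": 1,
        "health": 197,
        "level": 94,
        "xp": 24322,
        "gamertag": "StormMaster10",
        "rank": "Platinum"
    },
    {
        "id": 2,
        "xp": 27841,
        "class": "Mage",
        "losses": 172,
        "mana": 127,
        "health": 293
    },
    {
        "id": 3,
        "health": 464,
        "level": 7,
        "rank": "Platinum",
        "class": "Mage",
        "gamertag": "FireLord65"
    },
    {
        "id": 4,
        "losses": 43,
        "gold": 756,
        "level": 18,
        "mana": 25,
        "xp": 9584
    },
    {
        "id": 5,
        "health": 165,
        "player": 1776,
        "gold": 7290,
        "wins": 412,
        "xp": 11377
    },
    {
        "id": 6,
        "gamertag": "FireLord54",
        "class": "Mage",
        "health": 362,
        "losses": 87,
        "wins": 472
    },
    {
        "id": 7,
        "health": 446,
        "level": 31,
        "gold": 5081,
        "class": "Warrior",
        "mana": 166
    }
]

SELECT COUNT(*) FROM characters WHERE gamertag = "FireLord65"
1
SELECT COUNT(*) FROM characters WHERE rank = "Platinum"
2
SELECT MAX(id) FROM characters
7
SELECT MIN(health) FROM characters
165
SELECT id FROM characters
[1, 2, 3, 4, 5, 6, 7]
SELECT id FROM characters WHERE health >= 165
[1, 2, 3, 5, 6, 7]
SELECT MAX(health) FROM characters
464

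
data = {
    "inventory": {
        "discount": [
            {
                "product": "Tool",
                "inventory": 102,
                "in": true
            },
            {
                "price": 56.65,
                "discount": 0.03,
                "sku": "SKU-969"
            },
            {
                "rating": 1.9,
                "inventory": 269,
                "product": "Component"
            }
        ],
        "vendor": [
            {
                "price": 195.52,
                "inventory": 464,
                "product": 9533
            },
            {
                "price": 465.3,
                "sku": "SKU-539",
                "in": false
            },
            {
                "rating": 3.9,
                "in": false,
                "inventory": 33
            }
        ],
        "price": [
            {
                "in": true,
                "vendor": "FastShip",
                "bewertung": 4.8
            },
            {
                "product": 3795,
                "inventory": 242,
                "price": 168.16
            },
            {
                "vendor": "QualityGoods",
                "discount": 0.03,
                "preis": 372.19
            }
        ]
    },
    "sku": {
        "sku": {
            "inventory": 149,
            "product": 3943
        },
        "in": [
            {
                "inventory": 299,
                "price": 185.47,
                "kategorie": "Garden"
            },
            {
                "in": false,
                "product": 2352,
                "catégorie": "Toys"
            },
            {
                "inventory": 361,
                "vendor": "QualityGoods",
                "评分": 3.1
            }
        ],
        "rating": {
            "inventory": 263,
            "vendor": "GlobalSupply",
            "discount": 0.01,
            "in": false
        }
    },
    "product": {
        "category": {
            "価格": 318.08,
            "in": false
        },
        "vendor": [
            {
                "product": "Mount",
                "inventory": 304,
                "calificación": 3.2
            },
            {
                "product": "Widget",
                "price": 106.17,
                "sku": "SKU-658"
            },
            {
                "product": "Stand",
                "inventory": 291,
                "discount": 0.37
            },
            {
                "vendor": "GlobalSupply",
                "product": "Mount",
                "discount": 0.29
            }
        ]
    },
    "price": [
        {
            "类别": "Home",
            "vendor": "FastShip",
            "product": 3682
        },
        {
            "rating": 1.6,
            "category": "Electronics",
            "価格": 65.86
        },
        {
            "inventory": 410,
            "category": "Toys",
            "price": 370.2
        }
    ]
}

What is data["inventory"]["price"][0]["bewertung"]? 4.8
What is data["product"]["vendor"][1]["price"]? 106.17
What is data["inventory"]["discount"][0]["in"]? True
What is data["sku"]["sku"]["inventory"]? 149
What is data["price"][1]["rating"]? 1.6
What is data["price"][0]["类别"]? "Home"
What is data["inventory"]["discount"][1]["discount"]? 0.03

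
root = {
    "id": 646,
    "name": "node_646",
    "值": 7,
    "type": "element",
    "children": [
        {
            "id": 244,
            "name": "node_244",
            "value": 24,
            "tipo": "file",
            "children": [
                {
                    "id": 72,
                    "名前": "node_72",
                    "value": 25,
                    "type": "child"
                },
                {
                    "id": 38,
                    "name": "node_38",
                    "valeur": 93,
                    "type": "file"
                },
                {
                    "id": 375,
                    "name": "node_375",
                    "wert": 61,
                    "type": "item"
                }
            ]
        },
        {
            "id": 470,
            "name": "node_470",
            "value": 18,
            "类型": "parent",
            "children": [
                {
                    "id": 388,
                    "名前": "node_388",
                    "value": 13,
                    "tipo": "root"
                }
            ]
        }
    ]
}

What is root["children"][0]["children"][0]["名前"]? "node_72"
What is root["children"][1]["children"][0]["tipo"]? "root"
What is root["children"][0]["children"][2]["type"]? "item"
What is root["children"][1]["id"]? 470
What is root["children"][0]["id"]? 244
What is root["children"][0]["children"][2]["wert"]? 61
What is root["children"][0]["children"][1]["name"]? "node_38"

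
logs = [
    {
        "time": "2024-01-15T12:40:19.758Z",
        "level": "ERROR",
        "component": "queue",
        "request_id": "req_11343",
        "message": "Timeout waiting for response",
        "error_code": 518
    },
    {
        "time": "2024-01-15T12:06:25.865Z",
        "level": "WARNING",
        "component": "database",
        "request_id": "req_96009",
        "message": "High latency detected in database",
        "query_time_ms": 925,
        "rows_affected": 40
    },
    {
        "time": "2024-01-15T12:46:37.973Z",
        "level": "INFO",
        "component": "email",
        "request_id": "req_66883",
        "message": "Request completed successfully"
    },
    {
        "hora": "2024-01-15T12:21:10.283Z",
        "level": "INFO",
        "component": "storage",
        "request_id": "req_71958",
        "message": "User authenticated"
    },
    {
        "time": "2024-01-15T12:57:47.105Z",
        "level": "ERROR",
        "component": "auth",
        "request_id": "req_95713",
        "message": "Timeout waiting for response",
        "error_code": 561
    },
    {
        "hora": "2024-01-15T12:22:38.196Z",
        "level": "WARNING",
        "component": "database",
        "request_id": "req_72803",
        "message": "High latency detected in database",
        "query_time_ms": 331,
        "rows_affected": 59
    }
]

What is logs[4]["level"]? "ERROR"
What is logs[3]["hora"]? "2024-01-15T12:21:10.283Z"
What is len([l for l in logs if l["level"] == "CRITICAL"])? 0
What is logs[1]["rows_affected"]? 40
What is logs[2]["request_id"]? "req_66883"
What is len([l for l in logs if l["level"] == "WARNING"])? 2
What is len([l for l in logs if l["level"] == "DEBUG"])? 0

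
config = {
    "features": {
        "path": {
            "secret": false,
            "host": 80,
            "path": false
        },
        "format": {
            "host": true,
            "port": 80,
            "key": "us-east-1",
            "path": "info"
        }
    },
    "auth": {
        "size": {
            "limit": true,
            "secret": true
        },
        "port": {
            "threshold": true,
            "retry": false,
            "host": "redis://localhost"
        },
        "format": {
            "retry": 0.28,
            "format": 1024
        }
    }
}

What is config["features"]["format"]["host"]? True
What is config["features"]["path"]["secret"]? False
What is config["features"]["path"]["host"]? 80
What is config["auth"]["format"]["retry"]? 0.28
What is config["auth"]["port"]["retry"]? False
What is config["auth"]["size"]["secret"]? True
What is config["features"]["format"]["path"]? "info"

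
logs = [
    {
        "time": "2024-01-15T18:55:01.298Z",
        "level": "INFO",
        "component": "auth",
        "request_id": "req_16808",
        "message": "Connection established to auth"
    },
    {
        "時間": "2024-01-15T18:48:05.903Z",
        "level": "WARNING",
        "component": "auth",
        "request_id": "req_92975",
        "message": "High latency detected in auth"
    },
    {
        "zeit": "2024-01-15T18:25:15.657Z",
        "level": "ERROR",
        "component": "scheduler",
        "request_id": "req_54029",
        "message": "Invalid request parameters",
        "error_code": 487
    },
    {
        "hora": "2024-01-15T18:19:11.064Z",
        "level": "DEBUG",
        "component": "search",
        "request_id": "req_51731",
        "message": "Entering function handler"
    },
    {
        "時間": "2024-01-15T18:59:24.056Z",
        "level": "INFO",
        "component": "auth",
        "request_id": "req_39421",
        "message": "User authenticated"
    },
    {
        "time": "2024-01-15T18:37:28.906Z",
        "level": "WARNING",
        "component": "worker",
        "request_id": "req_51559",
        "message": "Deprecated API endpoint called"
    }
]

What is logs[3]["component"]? "search"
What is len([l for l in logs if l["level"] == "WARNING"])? 2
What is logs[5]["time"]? "2024-01-15T18:37:28.906Z"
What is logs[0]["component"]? "auth"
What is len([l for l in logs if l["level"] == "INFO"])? 2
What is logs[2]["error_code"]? 487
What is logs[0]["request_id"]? "req_16808"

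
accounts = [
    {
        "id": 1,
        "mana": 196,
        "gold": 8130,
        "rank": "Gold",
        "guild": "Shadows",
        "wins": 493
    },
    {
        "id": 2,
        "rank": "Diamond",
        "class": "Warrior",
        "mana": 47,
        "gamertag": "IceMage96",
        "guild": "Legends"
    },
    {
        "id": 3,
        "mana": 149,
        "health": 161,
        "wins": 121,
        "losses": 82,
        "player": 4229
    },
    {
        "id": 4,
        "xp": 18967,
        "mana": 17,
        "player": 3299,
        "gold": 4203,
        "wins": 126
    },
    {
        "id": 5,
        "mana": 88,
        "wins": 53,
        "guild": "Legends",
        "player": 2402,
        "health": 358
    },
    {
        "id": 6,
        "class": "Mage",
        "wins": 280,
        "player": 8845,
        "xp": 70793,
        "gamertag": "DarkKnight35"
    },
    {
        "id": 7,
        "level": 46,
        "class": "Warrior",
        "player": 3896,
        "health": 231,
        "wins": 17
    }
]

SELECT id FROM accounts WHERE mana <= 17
[4]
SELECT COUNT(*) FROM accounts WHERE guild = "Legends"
2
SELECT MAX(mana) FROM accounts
196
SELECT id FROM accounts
[1, 2, 3, 4, 5, 6, 7]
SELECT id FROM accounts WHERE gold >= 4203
[1, 4]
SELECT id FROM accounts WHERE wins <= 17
[7]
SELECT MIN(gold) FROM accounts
4203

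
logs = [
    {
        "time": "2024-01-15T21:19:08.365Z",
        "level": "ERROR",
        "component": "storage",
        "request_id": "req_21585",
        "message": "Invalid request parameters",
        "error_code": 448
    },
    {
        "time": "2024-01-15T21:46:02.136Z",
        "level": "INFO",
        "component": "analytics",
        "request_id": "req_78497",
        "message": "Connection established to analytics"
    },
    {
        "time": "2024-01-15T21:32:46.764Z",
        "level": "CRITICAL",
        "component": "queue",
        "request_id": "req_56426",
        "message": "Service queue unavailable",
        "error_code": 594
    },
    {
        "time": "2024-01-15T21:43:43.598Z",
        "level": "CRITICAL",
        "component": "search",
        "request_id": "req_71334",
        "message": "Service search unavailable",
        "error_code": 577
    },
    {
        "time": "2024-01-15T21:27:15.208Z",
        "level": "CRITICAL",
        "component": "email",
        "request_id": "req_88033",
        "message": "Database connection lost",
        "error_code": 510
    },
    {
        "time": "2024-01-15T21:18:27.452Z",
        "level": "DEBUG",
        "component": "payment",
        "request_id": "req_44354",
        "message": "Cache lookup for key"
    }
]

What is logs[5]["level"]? "DEBUG"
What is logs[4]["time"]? "2024-01-15T21:27:15.208Z"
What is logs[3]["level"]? "CRITICAL"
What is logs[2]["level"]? "CRITICAL"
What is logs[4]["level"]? "CRITICAL"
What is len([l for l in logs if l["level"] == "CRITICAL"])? 3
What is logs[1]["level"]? "INFO"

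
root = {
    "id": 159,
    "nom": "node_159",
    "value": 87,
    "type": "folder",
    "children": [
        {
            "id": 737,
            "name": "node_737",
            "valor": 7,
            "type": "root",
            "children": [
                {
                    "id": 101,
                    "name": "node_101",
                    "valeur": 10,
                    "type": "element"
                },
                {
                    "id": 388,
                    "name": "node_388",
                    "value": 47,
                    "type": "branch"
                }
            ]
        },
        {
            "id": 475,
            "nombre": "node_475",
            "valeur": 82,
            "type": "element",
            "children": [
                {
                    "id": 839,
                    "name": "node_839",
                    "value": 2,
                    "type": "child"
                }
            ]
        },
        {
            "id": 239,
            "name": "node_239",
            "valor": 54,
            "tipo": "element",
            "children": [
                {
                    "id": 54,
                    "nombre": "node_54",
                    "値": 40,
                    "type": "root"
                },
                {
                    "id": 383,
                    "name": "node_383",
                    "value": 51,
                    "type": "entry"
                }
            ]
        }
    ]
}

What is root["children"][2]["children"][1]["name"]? "node_383"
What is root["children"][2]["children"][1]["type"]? "entry"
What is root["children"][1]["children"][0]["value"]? 2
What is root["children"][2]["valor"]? 54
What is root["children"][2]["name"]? "node_239"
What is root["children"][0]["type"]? "root"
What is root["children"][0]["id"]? 737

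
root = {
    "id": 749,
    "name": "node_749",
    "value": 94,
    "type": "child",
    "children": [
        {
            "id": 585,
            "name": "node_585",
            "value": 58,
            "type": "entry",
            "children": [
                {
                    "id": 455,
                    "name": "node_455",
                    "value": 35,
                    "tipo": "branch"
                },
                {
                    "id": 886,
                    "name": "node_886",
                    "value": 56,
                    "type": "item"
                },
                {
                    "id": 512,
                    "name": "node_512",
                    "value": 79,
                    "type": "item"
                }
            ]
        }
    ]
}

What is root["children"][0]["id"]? 585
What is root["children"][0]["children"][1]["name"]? "node_886"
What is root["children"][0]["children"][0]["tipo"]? "branch"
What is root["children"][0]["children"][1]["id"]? 886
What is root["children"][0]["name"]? "node_585"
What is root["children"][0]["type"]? "entry"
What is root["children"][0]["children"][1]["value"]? 56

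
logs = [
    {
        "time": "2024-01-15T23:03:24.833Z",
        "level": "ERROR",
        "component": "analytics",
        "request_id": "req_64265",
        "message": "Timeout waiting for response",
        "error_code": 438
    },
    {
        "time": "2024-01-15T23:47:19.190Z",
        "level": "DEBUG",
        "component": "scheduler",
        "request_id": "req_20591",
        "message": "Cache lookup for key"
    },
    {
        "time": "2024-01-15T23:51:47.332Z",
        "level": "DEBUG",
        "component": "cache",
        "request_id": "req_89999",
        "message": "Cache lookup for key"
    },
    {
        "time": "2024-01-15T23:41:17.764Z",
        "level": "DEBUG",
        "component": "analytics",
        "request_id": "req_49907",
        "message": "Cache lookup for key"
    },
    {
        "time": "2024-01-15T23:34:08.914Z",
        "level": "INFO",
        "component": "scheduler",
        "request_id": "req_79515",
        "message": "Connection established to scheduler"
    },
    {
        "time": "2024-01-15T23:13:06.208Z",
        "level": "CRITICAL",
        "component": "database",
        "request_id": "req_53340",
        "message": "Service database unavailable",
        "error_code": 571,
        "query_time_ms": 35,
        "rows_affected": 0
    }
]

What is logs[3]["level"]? "DEBUG"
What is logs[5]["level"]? "CRITICAL"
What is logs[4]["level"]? "INFO"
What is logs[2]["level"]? "DEBUG"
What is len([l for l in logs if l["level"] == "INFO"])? 1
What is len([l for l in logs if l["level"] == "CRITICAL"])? 1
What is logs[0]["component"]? "analytics"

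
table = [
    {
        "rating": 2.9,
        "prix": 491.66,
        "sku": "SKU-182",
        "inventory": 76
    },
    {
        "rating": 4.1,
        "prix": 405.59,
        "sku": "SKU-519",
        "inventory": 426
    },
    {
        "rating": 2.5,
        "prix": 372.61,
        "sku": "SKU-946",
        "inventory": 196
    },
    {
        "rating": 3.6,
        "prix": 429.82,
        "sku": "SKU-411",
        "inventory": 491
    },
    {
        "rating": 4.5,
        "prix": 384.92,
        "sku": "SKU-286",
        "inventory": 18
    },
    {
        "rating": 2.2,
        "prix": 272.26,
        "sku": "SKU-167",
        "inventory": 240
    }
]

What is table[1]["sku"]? "SKU-519"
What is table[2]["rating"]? 2.5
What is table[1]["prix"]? 405.59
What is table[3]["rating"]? 3.6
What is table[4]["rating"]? 4.5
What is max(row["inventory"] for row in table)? 491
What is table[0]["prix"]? 491.66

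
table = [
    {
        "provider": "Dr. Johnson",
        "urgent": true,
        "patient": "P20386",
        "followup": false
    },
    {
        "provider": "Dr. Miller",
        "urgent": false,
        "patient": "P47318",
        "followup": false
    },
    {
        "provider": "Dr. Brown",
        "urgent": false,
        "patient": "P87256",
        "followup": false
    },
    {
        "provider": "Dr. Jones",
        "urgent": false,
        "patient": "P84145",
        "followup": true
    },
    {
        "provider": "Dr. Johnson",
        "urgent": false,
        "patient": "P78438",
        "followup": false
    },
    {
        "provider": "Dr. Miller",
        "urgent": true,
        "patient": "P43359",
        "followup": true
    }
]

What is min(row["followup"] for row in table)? False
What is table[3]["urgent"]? False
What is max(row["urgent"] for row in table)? True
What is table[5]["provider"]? "Dr. Miller"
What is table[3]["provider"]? "Dr. Jones"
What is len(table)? 6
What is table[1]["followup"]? False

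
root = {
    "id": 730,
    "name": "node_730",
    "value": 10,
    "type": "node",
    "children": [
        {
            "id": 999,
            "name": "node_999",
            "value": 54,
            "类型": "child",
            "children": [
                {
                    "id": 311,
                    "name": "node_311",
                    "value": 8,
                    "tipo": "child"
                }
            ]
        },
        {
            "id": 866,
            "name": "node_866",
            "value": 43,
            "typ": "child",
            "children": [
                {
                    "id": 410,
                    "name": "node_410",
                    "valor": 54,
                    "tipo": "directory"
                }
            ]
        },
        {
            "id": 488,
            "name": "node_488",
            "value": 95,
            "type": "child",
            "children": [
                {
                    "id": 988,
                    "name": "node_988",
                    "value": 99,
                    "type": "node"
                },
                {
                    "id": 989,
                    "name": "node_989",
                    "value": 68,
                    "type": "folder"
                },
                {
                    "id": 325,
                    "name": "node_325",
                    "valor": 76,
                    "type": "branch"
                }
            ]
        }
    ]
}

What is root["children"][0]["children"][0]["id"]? 311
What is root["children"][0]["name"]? "node_999"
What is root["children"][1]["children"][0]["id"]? 410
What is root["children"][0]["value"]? 54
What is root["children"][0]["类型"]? "child"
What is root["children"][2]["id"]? 488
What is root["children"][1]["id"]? 866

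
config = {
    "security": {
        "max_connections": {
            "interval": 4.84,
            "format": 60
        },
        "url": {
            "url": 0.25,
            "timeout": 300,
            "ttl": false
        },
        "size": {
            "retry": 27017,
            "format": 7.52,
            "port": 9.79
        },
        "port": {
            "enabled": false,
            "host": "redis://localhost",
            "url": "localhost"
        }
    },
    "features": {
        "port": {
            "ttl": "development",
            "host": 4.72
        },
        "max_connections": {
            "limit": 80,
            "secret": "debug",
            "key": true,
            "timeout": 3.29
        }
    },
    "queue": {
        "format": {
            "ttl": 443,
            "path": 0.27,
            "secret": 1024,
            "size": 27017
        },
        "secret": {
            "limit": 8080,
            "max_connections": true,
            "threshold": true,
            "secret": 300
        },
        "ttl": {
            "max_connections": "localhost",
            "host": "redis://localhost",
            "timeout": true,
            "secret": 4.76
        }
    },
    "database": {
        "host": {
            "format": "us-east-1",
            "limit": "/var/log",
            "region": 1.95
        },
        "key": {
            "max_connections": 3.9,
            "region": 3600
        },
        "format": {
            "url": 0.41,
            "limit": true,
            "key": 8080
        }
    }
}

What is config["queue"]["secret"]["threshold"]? True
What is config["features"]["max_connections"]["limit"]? 80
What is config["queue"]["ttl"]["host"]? "redis://localhost"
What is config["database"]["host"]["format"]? "us-east-1"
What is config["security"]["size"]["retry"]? 27017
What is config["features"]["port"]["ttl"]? "development"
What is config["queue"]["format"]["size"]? 27017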